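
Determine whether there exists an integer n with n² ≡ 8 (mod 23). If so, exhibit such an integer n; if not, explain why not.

n = 10

Take n = 10. Then 10² = 100 = 4·23 + 8, so 10² ≡ 8 (mod 23).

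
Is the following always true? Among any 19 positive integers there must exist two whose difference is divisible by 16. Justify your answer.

True.

Each integer lies in one of the 16 residue classes modulo 16.
With 19 integers and only 16 classes, the pigeonhole principle forces two of them, say a and b, into the same class.
Equal remainders mean a − b ≡ 0 (mod 16), so 16 divides their difference.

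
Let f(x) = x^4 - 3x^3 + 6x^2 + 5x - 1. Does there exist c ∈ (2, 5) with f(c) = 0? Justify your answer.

f(2) = 25 and f(5) = 424, both positive, so a sign-change argument is unavailable; we show f keeps this sign on the whole interval.
Shift to the endpoint 2: with x = 2 + u (0 < u < 3), one computes f(2 + u) = u^4 + 5u^3 + 12u^2 + 25u + 25.
The nonzero coefficients here are all positive, so for u > 0 every term is positive (or zero), and the constant term 25 is strictly positive.
Therefore f(x) > 0 throughout (2, 5), and f has no zero there.

f has no root in that interval.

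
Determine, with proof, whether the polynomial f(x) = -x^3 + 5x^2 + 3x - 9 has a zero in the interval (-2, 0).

Yes, f has a root in the interval.

f(-2) = 13 and f(0) = -9, which have opposite signs.
Since f is a polynomial it is continuous on [-2, 0].
By the Intermediate Value Theorem, f takes the value 0 somewhere in the open interval.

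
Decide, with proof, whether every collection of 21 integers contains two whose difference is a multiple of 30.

Try 21 consecutive integers, 17, 18, …, 37. Their remainders mod 30 are 17, 18, 19, 20, 21, 22, 23, 24, 25, 26, 27, 28, 29, 0, 1, 2, 3, 4, 5, 6, 7 — pairwise different, as any 21 ≤ 30 consecutive integers have distinct residues.
No two share a residue, so no pair has difference divisible by 30; the claim fails for this set.

No; for instance {17, 18, 19, 20, 21, 22, 23, 24, 25, 26, 27, 28, 29, 30, 31, 32, 33, 34, 35, 36, 37} is a counterexample.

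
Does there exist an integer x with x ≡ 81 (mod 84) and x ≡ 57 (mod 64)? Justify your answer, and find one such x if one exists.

x = 249

The moduli are not coprime: gcd(84, 64) = 4. Compatibility requires 4 ∣ (57 − 81) = -24, which holds, so solutions exist.
The integers ≡ 81 (mod 84) are 81, 165, 249, …; their remainders mod 64 are 17, 37, 57, so x = 249 is the first that is ≡ 57 (mod 64).
Check: 249 mod 84 = 81, 249 mod 64 = 57. ✓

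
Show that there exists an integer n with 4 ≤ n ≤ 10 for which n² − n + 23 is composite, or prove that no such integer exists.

n = 4

At n = 4: 4² − 4 + 23 = 35 = 5·7, which is composite.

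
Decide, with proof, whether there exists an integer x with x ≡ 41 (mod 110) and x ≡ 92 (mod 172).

Both moduli are multiples of 2 = gcd(110, 172), so any solution would satisfy x ≡ 41 and x ≡ 92 modulo 2 simultaneously.
However 41 ≡ 1 and 92 ≡ 0 (mod 2), and 1 ≠ 0.
Therefore no such x exists.

No such integer exists.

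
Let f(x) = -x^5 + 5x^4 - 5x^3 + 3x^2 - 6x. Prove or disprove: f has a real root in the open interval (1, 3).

Such a root exists.

f(1) = -4 and f(3) = 36, which have opposite signs.
Since f is a polynomial it is continuous on [1, 3].
By the Intermediate Value Theorem, f takes the value 0 somewhere in the open interval.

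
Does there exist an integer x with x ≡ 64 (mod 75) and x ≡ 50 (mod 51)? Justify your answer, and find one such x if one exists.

Reduce both congruences modulo 3, which divides 75 and 51: they say x ≡ 64 (mod 3) and x ≡ 50 (mod 3).
These are incompatible: 64 − 50 = 14 is not divisible by 3.
Therefore no such x exists.

No, no such integer exists.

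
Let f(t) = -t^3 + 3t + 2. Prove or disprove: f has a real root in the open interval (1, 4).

f(1) = 4 and f(4) = -50, which have opposite signs.
Since f is a polynomial it is continuous on [1, 4].
By the Intermediate Value Theorem, f takes the value 0 somewhere in the open interval.

Yes, f has a root in the interval.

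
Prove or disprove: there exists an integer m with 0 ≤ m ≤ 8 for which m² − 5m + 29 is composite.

m = 1

At m = 1: 1² − 5·1 + 29 = 25 = 5·5, which is composite.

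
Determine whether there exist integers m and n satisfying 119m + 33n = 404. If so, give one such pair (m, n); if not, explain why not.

Since gcd(119, 33) = 1, every integer is an integer combination of 119 and 33.
Dividing repeatedly: 119 = 3·33 + 20, 33 = 1·20 + 13, 20 = 1·13 + 7, 13 = 1·7 + 6, 7 = 1·6 + 1, 6 = 6·1 + 0.
Unwinding: 1 = 7 − 1·6 = 7 − (13 − 1·7) = −13 + 2·7 = −13 + 2·(20 − 1·13) = 2·20 − 3·13 = 2·20 − 3·(33 − 1·20) = −3·33 + 5·20 = −3·33 + 5·(119 − 3·33) = 5·119 − 18·33, i.e. 119·5 + 33·(-18) = 1.
Multiplying through by 404: m = 5·404 = 2020, n = (-18)·404 = -7272 is a solution.
Shifting by a multiple of (33, −119) keeps it a solution: m = 2020 − 61·33 = 7, n = -7272 + 61·119 = -13.
Check: 119·7 + 33·(-13) = 833 − 429 = 404. ✓

m = 7, n = -13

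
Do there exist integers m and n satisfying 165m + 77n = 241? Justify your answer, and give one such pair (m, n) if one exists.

Any value of 165m + 77n is a multiple of gcd(165, 77) = 11.
However 241 leaves remainder 10 on division by 11.
So the equation is unsolvable over ℤ.

No, no such integers exist.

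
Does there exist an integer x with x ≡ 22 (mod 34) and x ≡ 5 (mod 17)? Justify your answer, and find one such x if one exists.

Here gcd(34, 17) = 17, and both 22 and 5 leave remainder 5 mod 17, so the system is consistent.
In fact x = 22 itself already satisfies 22 mod 17 = 5.
Verify: 22 = 0·34 + 22 and 22 = 1·17 + 5. ✓

x = 22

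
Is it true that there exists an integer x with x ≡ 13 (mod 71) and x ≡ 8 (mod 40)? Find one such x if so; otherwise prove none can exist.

x = 368

The moduli 71 and 40 are coprime, so by the Chinese Remainder Theorem a unique solution modulo 2840 exists.
Any solution of the first congruence is x = 13 + 71t; substituting into the second, 71t ≡ 8 − 13 ≡ 35 (mod 40).
71 ≡ 31 (mod 40), so this reads 31t ≡ 35 (mod 40). To invert 31 modulo 40: 40 = 1·31 + 9, 31 = 3·9 + 4, 9 = 2·4 + 1, 4 = 4·1 + 0, and unwinding, 1 = 9 − 2·4 = 9 − 2·(31 − 3·9) = −2·31 + 7·9 = −2·31 + 7·(40 − 1·31) = 7·40 − 9·31. Thus 31⁻¹ ≡ -9 ≡ 31 (mod 40).
Therefore t ≡ 31·35 = 1085 ≡ 5 (mod 40).
Taking t = 5 gives x = 13 + 71·5 = 368.
Indeed 368 ≡ 13 (mod 71) and 368 ≡ 8 (mod 40).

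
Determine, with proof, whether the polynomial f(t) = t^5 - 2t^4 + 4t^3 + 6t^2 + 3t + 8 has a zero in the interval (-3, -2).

The endpoint values f(-3) = -460 and f(-2) = -70 are both negative. Claim: f(t) < 0 for every t in (-3, -2).
Substitute t = -2 − u, where 0 < u < 1 on the interval. Expanding, f(-2 − u) = -u^5 - 12u^4 - 60u^3 - 146u^2 - 171u - 70.
All 6 nonzero coefficients of this polynomial in u are negative; hence for u > 0 the value is a sum of negative terms (the constant -70 among them).
So f is strictly negative on (-3, -2); no root exists in the interval.

No such root exists.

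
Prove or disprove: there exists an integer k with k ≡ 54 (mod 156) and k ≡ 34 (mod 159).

There is no such integer.

Both moduli are multiples of 3 = gcd(156, 159), so any solution would satisfy k ≡ 54 and k ≡ 34 modulo 3 simultaneously.
However 54 ≡ 0 and 34 ≡ 1 (mod 3), and 0 ≠ 1.
Hence the system has no solution.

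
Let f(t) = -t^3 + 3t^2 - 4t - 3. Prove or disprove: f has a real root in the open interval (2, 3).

Evaluate at the endpoints: f(2) = -7, f(3) = -15 — same sign (negative).
The derivative f'(t) = -3t^2 + 6t - 4 is a quadratic with discriminant 6² − 4·(-3)·(-4) = -12 < 0; it never vanishes, so it is always negative (sign of the leading coefficient).
So f is strictly decreasing; between 2 and 3 its values lie between f(2) = -7 and f(3) = -15, all negative. Therefore f has no root in (2, 3).

No.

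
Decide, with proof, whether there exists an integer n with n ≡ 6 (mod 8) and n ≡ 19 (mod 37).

n = 278

gcd(8, 37) = 1, so the Chinese Remainder Theorem guarantees exactly one residue class mod 296 satisfying both.
Write n = 6 + 8t and require 6 + 8t ≡ 19 (mod 37), i.e. 8t ≡ 13 (mod 37).
Invert 8 mod 37 by the Euclidean algorithm: 37 = 4·8 + 5, 8 = 1·5 + 3, 5 = 1·3 + 2, 3 = 1·2 + 1, 2 = 2·1 + 0; back-substituting, 1 = 3 − 1·2 = 3 − (5 − 1·3) = −5 + 2·3 = −5 + 2·(8 − 1·5) = 2·8 − 3·5 = 2·8 − 3·(37 − 4·8) = −3·37 + 14·8. Hence 8·14 ≡ 1, so 8⁻¹ ≡ 14 (mod 37).
Multiplying by 14: t ≡ 14·13 = 182 ≡ 34 (mod 37).
Taking t = 34 gives n = 6 + 8·34 = 278.
Indeed 278 ≡ 6 (mod 8) and 278 ≡ 19 (mod 37).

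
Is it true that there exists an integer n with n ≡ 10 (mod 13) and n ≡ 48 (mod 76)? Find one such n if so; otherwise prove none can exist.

gcd(13, 76) = 1, so the Chinese Remainder Theorem guarantees exactly one residue class mod 988 satisfying both.
Any solution of the first congruence is n = 10 + 13t; substituting into the second, 13t ≡ 48 − 10 ≡ 38 (mod 76).
Since 13·41 = 533 = 7·76 + 1, the inverse of 13 mod 76 is 41.
Multiplying by 41: t ≡ 41·38 = 1558 ≡ 38 (mod 76).
With t = 38: n = 10 + 13·38 = 504.
Indeed 504 ≡ 10 (mod 13) and 504 ≡ 48 (mod 76).

n = 504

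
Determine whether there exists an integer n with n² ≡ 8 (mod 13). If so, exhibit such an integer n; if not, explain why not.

Squares mod 13 repeat after n = 6 (as (−n)² = n²); for n = 0..6 they are 0, 1, 4, 9, 3, 12, 10.
So the quadratic residues mod 13 are {0, 1, 3, 4, 9, 10, 12}, and 8 is not among them.
Therefore n² ≡ 8 (mod 13) has no solution.

No such integer exists.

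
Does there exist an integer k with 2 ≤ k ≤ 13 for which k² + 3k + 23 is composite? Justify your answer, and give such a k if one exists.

At k = 8: 8² + 3·8 + 23 = 111 = 3·37, which is composite.

k = 8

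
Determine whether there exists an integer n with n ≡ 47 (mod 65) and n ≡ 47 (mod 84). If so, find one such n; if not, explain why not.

n = 47

The moduli 65 and 84 are coprime, so by the Chinese Remainder Theorem a unique solution modulo 5460 exists.
Write n = 47 + 65t and require 47 + 65t ≡ 47 (mod 84), i.e. 65t ≡ 0 (mod 84).
t = 0 satisfies this.
With t = 0: n = 47 + 65·0 = 47.
Verify: 47 = 0·65 + 47 and 47 = 0·84 + 47. ✓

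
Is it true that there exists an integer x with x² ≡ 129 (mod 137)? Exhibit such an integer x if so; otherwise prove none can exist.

Take x = 35. Then 35² = 1225 = 8·137 + 129, so 35² ≡ 129 (mod 137).

x = 35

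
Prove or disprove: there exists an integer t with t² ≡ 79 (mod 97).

t = 46 works: 46² = 2116, and 2116 − 79 = 2037 = 21·97.

t = 46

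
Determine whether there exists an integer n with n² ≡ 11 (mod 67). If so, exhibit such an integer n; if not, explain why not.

Apply Euler's criterion with the prime 67: 11 is a quadratic residue iff 11^33 ≡ 1 (mod 67), and a non-residue iff it is ≡ −1.
Repeated squaring mod 67: 11^2 = 121 ≡ 54; 11^4 ≡ 54² = 2916 ≡ 35; 11^8 ≡ 35² = 1225 ≡ 19; 11^16 ≡ 19² = 361 ≡ 26; 11^32 ≡ 26² = 676 ≡ 6.
Since 33 = 32 + 1, 11^33 ≡ 6 · 11; multiplying out mod 67: 6·11 = 66 ≡ 66. Thus 11^33 ≡ 66 ≡ −1 (mod 67).
By Euler's criterion 11 is a quadratic non-residue mod 67: no n satisfies n² ≡ 11 (mod 67).

No such integer exists.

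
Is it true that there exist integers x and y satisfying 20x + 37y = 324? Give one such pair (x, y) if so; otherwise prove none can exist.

x = 31, y = -8

Since gcd(20, 37) = 1, every integer is an integer combination of 20 and 37.
Dividing repeatedly: 37 = 1·20 + 17, 20 = 1·17 + 3, 17 = 5·3 + 2, 3 = 1·2 + 1, 2 = 2·1 + 0.
Back-substituting, 1 = 3 − 1·2 = 3 − (17 − 5·3) = −17 + 6·3 = −17 + 6·(20 − 1·17) = 6·20 − 7·17 = 6·20 − 7·(37 − 1·20) = −7·37 + 13·20; that is, 20·13 + 37·(-7) = 1.
Scaling by 324 gives the particular solution (x, y) = (4212, -2268).
The general solution is x = 4212 + 37k, y = -2268 − 20k; taking k = -113 gives the smaller pair x = 31, y = -8.
Check: 20·31 + 37·(-8) = 620 − 296 = 324. ✓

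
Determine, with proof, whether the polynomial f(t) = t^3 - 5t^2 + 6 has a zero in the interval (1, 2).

Yes, f has a root in the interval.

f(1) = 2 and f(2) = -6, which have opposite signs.
As a polynomial, f is continuous on every closed interval.
By the Intermediate Value Theorem, f takes the value 0 somewhere in the open interval.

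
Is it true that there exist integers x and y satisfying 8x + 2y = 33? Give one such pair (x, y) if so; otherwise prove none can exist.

gcd(8, 2) = 2, so every integer of the form 8x + 2y is a multiple of 2.
But 33 is not a multiple of 2 (it leaves remainder 1).
Hence no integers x, y satisfy the equation.

No, no such integers exist.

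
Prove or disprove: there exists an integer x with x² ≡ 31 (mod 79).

x = 30 works: 30² = 900, and 900 − 31 = 869 = 11·79.

x = 30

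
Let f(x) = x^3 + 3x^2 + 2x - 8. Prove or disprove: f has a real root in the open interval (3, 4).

No such root exists.

The endpoint values f(3) = 52 and f(4) = 112 are both positive. Claim: f(x) > 0 for every x in (3, 4).
Substitute x = 3 + u, where 0 < u < 1 on the interval. Expanding, f(3 + u) = u^3 + 12u^2 + 47u + 52.
The nonzero coefficients here are all positive, so for u > 0 every term is positive (or zero), and the constant term 52 is strictly positive.
So f is strictly positive on (3, 4); no root exists in the interval.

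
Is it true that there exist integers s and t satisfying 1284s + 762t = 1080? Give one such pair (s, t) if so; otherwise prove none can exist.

s = 59, t = -98

Since gcd(1284, 762) = 6 and 1080 = 6·180, Bézout's identity guarantees a solution.
Dividing through by 6 reduces the equation to 214s + 127t = 180.
Run the Euclidean algorithm on 214 and 127: 214 = 1·127 + 87, 127 = 1·87 + 40, 87 = 2·40 + 7, 40 = 5·7 + 5, 7 = 1·5 + 2, 5 = 2·2 + 1, 2 = 2·1 + 0.
Back-substituting, 1 = 5 − 2·2 = 5 − 2·(7 − 1·5) = −2·7 + 3·5 = −2·7 + 3·(40 − 5·7) = 3·40 − 17·7 = 3·40 − 17·(87 − 2·40) = −17·87 + 37·40 = −17·87 + 37·(127 − 1·87) = 37·127 − 54·87 = 37·127 − 54·(214 − 1·127) = −54·214 + 91·127; that is, 214·(-54) + 127·91 = 1.
Scaling by 180 gives the particular solution (s, t) = (-9720, 16380).
The general solution is s = -9720 + 127k, t = 16380 − 214k; taking k = 77 gives the smaller pair s = 59, t = -98.
Indeed 1284·59 + 762·(-98) = 75756 − 74676 = 1080.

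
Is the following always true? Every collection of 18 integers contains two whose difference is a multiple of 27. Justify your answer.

Take the 18 consecutive integers 121, 122, …, 138: their residues mod 27 are all distinct because 18 ≤ 27.
The differences between them range over 1, …, 17, none of which is divisible by 27.

No; for instance {121, 122, 123, 124, 125, 126, 127, 128, 129, 130, 131, 132, 133, 134, 135, 136, 137, 138} is a counterexample.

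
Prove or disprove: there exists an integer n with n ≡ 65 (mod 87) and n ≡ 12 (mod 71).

n = 935

The moduli 87 and 71 are coprime, so by the Chinese Remainder Theorem a unique solution modulo 6177 exists.
Write n = 65 + 87t and require 65 + 87t ≡ 12 (mod 71), i.e. 87t ≡ 18 (mod 71).
87 ≡ 16 (mod 71), so this reads 16t ≡ 18 (mod 71). Note 16·40 = 640 ≡ 1 (mod 71) (as 640 − 1 = 9·71), so 16⁻¹ ≡ 40.
Therefore t ≡ 40·18 = 720 ≡ 10 (mod 71).
With t = 10: n = 65 + 87·10 = 935.
Indeed 935 ≡ 65 (mod 87) and 935 ≡ 12 (mod 71).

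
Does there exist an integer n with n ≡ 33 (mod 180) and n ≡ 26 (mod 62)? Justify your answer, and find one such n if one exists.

Reduce both congruences modulo 2, which divides 180 and 62: they say n ≡ 33 (mod 2) and n ≡ 26 (mod 2).
However 33 ≡ 1 and 26 ≡ 0 (mod 2), and 1 ≠ 0.
Therefore no such n exists.

No, no such integer exists.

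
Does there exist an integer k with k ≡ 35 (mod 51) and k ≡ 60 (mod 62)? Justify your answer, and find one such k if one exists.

k = 494

The moduli 51 and 62 are coprime, so by the Chinese Remainder Theorem a unique solution modulo 3162 exists.
Write k = 35 + 51t and require 35 + 51t ≡ 60 (mod 62), i.e. 51t ≡ 25 (mod 62).
To invert 51 modulo 62: 62 = 1·51 + 11, 51 = 4·11 + 7, 11 = 1·7 + 4, 7 = 1·4 + 3, 4 = 1·3 + 1, 3 = 3·1 + 0, and unwinding, 1 = 4 − 1·3 = 4 − (7 − 1·4) = −7 + 2·4 = −7 + 2·(11 − 1·7) = 2·11 − 3·7 = 2·11 − 3·(51 − 4·11) = −3·51 + 14·11 = −3·51 + 14·(62 − 1·51) = 14·62 − 17·51. Thus 51⁻¹ ≡ -17 ≡ 45 (mod 62).
Multiplying by 45: t ≡ 45·25 = 1125 ≡ 9 (mod 62).
With t = 9: k = 35 + 51·9 = 494.
Verify: 494 = 9·51 + 35 and 494 = 7·62 + 60. ✓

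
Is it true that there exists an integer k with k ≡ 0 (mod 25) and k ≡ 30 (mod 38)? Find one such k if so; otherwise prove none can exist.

gcd(25, 38) = 1, so the Chinese Remainder Theorem guarantees exactly one residue class mod 950 satisfying both.
Any solution of the first congruence is k = 0 + 25t; substituting into the second, 25t ≡ 30 − 0 ≡ 30 (mod 38).
To invert 25 modulo 38: 38 = 1·25 + 13, 25 = 1·13 + 12, 13 = 1·12 + 1, 12 = 12·1 + 0, and unwinding, 1 = 13 − 1·12 = 13 − (25 − 1·13) = −25 + 2·13 = −25 + 2·(38 − 1·25) = 2·38 − 3·25. Thus 25⁻¹ ≡ -3 ≡ 35 (mod 38).
Multiplying by 35: t ≡ 35·30 = 1050 ≡ 24 (mod 38).
Taking t = 24 gives k = 0 + 25·24 = 600.
Verify: 600 = 24·25 + 0 and 600 = 15·38 + 30. ✓

k = 600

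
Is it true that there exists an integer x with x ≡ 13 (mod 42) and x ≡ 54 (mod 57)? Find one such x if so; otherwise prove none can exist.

Both moduli are multiples of 3 = gcd(42, 57), so any solution would satisfy x ≡ 13 and x ≡ 54 modulo 3 simultaneously.
These are incompatible: 13 − 54 = -41 is not divisible by 3.
Therefore no such x exists.

No such integer exists.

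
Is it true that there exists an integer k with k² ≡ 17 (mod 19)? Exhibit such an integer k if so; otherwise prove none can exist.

k = 13

k = 13 works: 13² = 169, and 169 − 17 = 152 = 8·19.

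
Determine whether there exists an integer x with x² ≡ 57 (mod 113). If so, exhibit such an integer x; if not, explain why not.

x = 82

x = 82 works: 82² = 6724, and 6724 − 57 = 6667 = 59·113.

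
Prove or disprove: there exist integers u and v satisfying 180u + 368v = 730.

No such integers exist.

Any value of 180u + 368v is a multiple of gcd(180, 368) = 4.
But 730 = 4·182 + 2, so 4 ∤ 730.
Hence no integers u, v satisfy the equation.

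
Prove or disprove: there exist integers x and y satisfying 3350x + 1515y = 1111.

Both 3350 and 1515 are divisible by gcd(3350, 1515) = 5, hence so is any combination 3350x + 1515y.
But 1111 is not a multiple of 5 (it leaves remainder 1).
Therefore 3350x + 1515y = 1111 has no solution in integers.

No such integers exist.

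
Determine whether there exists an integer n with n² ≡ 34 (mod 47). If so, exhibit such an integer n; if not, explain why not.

n = 38

Take n = 38. Then 38² = 1444 = 30·47 + 34, so 38² ≡ 34 (mod 47).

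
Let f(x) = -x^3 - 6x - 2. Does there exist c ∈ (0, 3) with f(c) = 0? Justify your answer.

f has no root in that interval.

f(0) = -2 and f(3) = -47, both negative.
The derivative f'(x) = -3x^2 - 6 is a quadratic with discriminant 0² − 4·(-3)·(-6) = -72 < 0; it never vanishes, so it is always negative (sign of the leading coefficient).
So f is strictly decreasing; between 0 and 3 its values lie between f(0) = -2 and f(3) = -47, all negative. Therefore f has no root in (0, 3).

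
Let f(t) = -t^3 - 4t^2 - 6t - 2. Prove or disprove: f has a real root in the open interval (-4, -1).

Evaluate at the endpoints: f(-4) = 22, f(-1) = 1 — same sign (positive).
f'(t) = -3t^2 - 8t - 6 has discriminant (-8)² − 4·(-3)·(-6) = -8 < 0, so f' has no real roots and is negative for every real t.
So f is strictly decreasing; between -4 and -1 its values lie between f(-4) = 22 and f(-1) = 1, all positive. Therefore f has no root in (-4, -1).

f has no root in that interval.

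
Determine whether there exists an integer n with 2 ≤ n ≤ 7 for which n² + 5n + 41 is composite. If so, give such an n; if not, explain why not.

n = 7

At n = 7: 7² + 5·7 + 41 = 125 = 5·25, which is composite.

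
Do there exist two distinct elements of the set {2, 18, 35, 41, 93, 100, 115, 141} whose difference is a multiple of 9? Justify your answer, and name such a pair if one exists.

There is no such pair.

Residues mod 9: 2↦2, 18↦0, 35↦8, 41↦5, 93↦3, 100↦1, 115↦7, 141↦6.
These 8 residues are pairwise different, hence no difference of two elements is divisible by 9.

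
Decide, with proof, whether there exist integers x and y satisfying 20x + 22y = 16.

x = 3, y = -2

gcd(20, 22) = 2, and 2 divides 16, so integer solutions exist.
Dividing through by 2 reduces the equation to 10x + 11y = 8.
Euclidean algorithm: 11 = 1·10 + 1, 10 = 10·1 + 0.
Unwinding: 1 = 11 − 1·10, i.e. 10·(-1) + 11·1 = 1.
Scaling by 8 gives the particular solution (x, y) = (-8, 8).
Shifting by a multiple of (11, −10) keeps it a solution: x = -8 + 1·11 = 3, y = 8 − 1·10 = -2.
Indeed 20·3 + 22·(-2) = 60 − 44 = 16.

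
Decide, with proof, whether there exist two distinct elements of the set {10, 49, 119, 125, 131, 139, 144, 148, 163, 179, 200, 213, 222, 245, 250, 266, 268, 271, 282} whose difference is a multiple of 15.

Yes: 10 and 250.

Reduce each element mod 15: 10↦10, 49↦4, 119↦14, 125↦5, 131↦11, 139↦4, 144↦9, 148↦13, 163↦13, 179↦14, 200↦5, 213↦3, 222↦12, 245↦5, 250↦10, 266↦11, 268↦13, 271↦1, 282↦12. The residue 10 repeats (at 10 and 250), and 250 − 10 = 240 = 16·15.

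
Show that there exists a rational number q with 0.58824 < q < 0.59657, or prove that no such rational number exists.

Look for a denominator N such that an integer falls strictly between N·0.58824 and N·0.59657. N = 22 works: 22·0.58824 = 12.94128 < 13 < 13.12454 = 22·0.59657.
Hence 13/22 is a rational number with 0.58824 < 13/22 < 0.59657.

q = 13/22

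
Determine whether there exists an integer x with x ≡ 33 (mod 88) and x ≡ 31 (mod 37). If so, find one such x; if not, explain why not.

The moduli 88 and 37 are coprime, so by the Chinese Remainder Theorem a unique solution modulo 3256 exists.
Write x = 33 + 88t and require 33 + 88t ≡ 31 (mod 37), i.e. 88t ≡ 35 (mod 37).
88 ≡ 14 (mod 37), so this reads 14t ≡ 35 (mod 37). Since 14·8 = 112 = 3·37 + 1, the inverse of 14 mod 37 is 8.
Therefore t ≡ 8·35 = 280 ≡ 21 (mod 37).
Taking t = 21 gives x = 33 + 88·21 = 1881.
Indeed 1881 ≡ 33 (mod 88) and 1881 ≡ 31 (mod 37).

x = 1881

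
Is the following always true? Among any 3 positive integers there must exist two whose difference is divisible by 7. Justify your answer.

Consider the 3 integers 21, 22, 23. They lie in distinct residue classes modulo 7, since 3 ≤ 7.
No two share a residue, so no pair has difference divisible by 7; the claim fails for this set.

No; for instance {21, 22, 23} is a counterexample.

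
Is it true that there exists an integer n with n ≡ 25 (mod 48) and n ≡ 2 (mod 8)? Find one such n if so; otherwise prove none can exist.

No such integer exists.

Both moduli are multiples of 8 = gcd(48, 8), so any solution would satisfy n ≡ 25 and n ≡ 2 modulo 8 simultaneously.
These are incompatible: 25 − 2 = 23 is not divisible by 8.
Hence the system has no solution.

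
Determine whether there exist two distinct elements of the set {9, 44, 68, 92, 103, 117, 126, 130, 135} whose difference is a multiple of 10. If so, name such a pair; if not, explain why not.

Reduce each element modulo 10: 9↦9, 44↦4, 68↦8, 92↦2, 103↦3, 117↦7, 126↦6, 130↦0, 135↦5.
All 9 residues are distinct, so no two elements differ by a multiple of 10.

There is no such pair.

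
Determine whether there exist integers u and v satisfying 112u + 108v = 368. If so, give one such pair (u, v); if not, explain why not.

u = 11, v = -8

Every value of 112u + 108v is a multiple of gcd(112, 108) = 4; since 4 ∣ 368, solutions exist.
Dividing through by 4 reduces the equation to 28u + 27v = 92.
Euclidean algorithm: 28 = 1·27 + 1, 27 = 27·1 + 0.
Unwinding: 1 = 28 − 1·27, i.e. 28·1 + 27·(-1) = 1.
Multiplying through by 92: u = 1·92 = 92, v = (-1)·92 = -92 is a solution.
The general solution is u = 92 + 27k, v = -92 − 28k; taking k = -3 gives the smaller pair u = 11, v = -8.
Check: 112·11 + 108·(-8) = 1232 − 864 = 368. ✓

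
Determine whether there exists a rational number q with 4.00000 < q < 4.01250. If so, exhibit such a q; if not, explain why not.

q = 325/81

Look for a denominator N such that an integer falls strictly between N·4.00000 and N·4.01250. N = 81 works: 81·4.00000 = 324.00000 < 325 < 325.01250 = 81·4.01250.
So q = 325/81 works: it is a ratio of integers, and dividing 81·4.00000 < 325 < 81·4.01250 through by 81 gives 4.00000 < 325/81 < 4.01250.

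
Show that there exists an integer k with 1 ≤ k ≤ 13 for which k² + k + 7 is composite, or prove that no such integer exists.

k = 1

At k = 1: 1² + 1 + 7 = 9 = 3·3, which is composite.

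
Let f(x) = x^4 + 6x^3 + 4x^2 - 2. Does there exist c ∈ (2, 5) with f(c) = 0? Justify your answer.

The endpoint values f(2) = 78 and f(5) = 1473 are both positive. Claim: f(x) > 0 for every x in (2, 5).
Substitute x = 2 + u, where 0 < u < 3 on the interval. Expanding, f(2 + u) = u^4 + 14u^3 + 64u^2 + 120u + 78.
The nonzero coefficients here are all positive, so for u > 0 every term is positive (or zero), and the constant term 78 is strictly positive.
So f is strictly positive on (2, 5); no root exists in the interval.

No such root exists.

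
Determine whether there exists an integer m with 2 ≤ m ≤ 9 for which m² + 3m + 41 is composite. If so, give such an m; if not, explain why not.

At m = 8: 8² + 3·8 + 41 = 129 = 3·43, which is composite.

m = 8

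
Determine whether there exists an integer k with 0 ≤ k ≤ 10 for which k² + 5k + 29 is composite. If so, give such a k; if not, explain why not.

At k = 1: 1² + 5·1 + 29 = 35 = 5·7, which is composite.

k = 1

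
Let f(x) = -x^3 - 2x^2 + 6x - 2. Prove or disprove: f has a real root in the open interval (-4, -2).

f(-4) = 6 and f(-2) = -14, which have opposite signs.
f is continuous everywhere (it is a polynomial), in particular on [-4, -2].
By the Intermediate Value Theorem, f takes the value 0 somewhere in the open interval.

Yes, f has a root in the interval.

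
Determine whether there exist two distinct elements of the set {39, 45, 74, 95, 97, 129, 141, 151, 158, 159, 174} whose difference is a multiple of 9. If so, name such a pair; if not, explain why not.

39 and 129 are such a pair.

39 mod 9 = 3 and 129 mod 9 = 3, so 129 − 39 = 90 = 10·9.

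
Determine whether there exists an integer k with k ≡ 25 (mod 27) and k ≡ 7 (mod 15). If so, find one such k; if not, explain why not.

Here gcd(27, 15) = 3, and both 25 and 7 leave remainder 1 mod 3, so the system is consistent.
The integers ≡ 25 (mod 27) are 25, 52, …; their remainders mod 15 are 10, 7, so k = 52 is the first that is ≡ 7 (mod 15).
Check: 52 mod 27 = 25, 52 mod 15 = 7. ✓

k = 52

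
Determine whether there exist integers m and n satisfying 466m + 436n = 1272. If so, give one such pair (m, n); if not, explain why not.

gcd(466, 436) = 2, and 2 divides 1272, so integer solutions exist.
Dividing through by 2 reduces the equation to 233m + 218n = 636.
Dividing repeatedly: 233 = 1·218 + 15, 218 = 14·15 + 8, 15 = 1·8 + 7, 8 = 1·7 + 1, 7 = 7·1 + 0.
Back-substituting, 1 = 8 − 1·7 = 8 − (15 − 1·8) = −15 + 2·8 = −15 + 2·(218 − 14·15) = 2·218 − 29·15 = 2·218 − 29·(233 − 1·218) = −29·233 + 31·218; that is, 233·(-29) + 218·31 = 1.
Times 636: 233·(-18444) + 218·19716 = 636, so (-18444, 19716) solves it.
Adding 85·218 to m and subtracting 85·233 from n gives the tidier solution (86, -89).
Check: 466·86 + 436·(-89) = 40076 − 38804 = 1272. ✓

m = 86, n = -89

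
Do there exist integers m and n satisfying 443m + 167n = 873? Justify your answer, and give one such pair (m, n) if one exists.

Since gcd(443, 167) = 1, every integer is an integer combination of 443 and 167.
Euclidean algorithm: 443 = 2·167 + 109, 167 = 1·109 + 58, 109 = 1·58 + 51, 58 = 1·51 + 7, 51 = 7·7 + 2, 7 = 3·2 + 1, 2 = 2·1 + 0.
Working back up the chain: 1 = 7 − 3·2 = 7 − 3·(51 − 7·7) = −3·51 + 22·7 = −3·51 + 22·(58 − 1·51) = 22·58 − 25·51 = 22·58 − 25·(109 − 1·58) = −25·109 + 47·58 = −25·109 + 47·(167 − 1·109) = 47·167 − 72·109 = 47·167 − 72·(443 − 2·167) = −72·443 + 191·167. So 443·(-72) + 167·191 = 1.
Multiplying through by 873: m = (-72)·873 = -62856, n = 191·873 = 166743 is a solution.
The general solution is m = -62856 + 167k, n = 166743 − 443k; taking k = 377 gives the smaller pair m = 103, n = -268.
Indeed 443·103 + 167·(-268) = 45629 − 44756 = 873.

m = 103, n = -268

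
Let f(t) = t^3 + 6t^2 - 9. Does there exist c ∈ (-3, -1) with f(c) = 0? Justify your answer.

Yes, such a c exists.

f(-3) = 18 and f(-1) = -4, which have opposite signs.
f is continuous everywhere (it is a polynomial), in particular on [-3, -1].
So by the Intermediate Value Theorem there is a c strictly between -3 and -1 with f(c) = 0.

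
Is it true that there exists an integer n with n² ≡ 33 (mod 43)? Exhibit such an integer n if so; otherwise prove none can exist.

43 is prime, so by Euler's criterion 33 is a square mod 43 iff 33^((43−1)/2) = 33^21 ≡ 1 (mod 43).
Squaring successively (mod 43): 33^2 = 1089 ≡ 14; 33^4 ≡ 14² = 196 ≡ 24; 33^8 ≡ 24² = 576 ≡ 17; 33^16 ≡ 17² = 289 ≡ 31.
Since 21 = 16 + 4 + 1, 33^21 ≡ 31 · 24 · 33; multiplying out mod 43: 31·24 = 744 ≡ 13, then 13·33 = 429 ≡ 42. Thus 33^21 ≡ 42 ≡ −1 (mod 43).
By Euler's criterion 33 is a quadratic non-residue mod 43: no n satisfies n² ≡ 33 (mod 43).

No, no such integer exists.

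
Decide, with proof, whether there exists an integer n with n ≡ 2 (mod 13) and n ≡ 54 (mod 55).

n = 54

The moduli 13 and 55 are coprime, so by the Chinese Remainder Theorem a unique solution modulo 715 exists.
Write n = 2 + 13t and require 2 + 13t ≡ 54 (mod 55), i.e. 13t ≡ 52 (mod 55).
Note 13·17 = 221 ≡ 1 (mod 55) (as 221 − 1 = 4·55), so 13⁻¹ ≡ 17.
Multiplying by 17: t ≡ 17·52 = 884 ≡ 4 (mod 55).
Taking t = 4 gives n = 2 + 13·4 = 54.
Verify: 54 = 4·13 + 2 and 54 = 0·55 + 54. ✓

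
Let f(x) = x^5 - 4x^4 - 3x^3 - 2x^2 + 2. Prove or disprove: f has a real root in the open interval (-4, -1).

No.

The endpoint values f(-4) = -1886 and f(-1) = -2 are both negative. Claim: f(x) < 0 for every x in (-4, -1).
Substitute x = -1 − u, where 0 < u < 3 on the interval. Expanding, f(-1 − u) = -u^5 - 9u^4 - 23u^3 - 27u^2 - 16u - 2.
The nonzero coefficients here are all negative, so for u > 0 every term is negative (or zero), and the constant term -2 is strictly negative.
So f is strictly negative on (-4, -1); no root exists in the interval.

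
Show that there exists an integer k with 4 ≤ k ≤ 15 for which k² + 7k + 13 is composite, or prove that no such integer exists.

At k = 6: 6² + 7·6 + 13 = 91 = 7·13, which is composite.

k = 6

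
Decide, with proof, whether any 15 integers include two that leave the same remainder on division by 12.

True.

There are exactly 12 possible remainders on division by 12.
Since 15 > 12, two of the 15 integers must share a residue class by the pigeonhole principle; call them a and b.
So a and b have equal remainders mod 12, which is exactly what was to be shown.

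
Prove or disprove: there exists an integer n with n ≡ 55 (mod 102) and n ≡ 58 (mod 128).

No, no such integer exists.

gcd(102, 128) = 2. If n ≡ 55 (mod 102) and n ≡ 58 (mod 128), then n ≡ 55 (mod 2) and n ≡ 58 (mod 2).
But 55 mod 2 = 1 while 58 mod 2 = 0, a contradiction.
Therefore no such n exists.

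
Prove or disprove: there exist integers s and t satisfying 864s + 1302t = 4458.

gcd(864, 1302) = 6, and 6 divides 4458, so integer solutions exist.
Dividing through by 6 reduces the equation to 144s + 217t = 743.
Run the Euclidean algorithm on 217 and 144: 217 = 1·144 + 73, 144 = 1·73 + 71, 73 = 1·71 + 2, 71 = 35·2 + 1, 2 = 2·1 + 0.
Unwinding: 1 = 71 − 35·2 = 71 − 35·(73 − 1·71) = −35·73 + 36·71 = −35·73 + 36·(144 − 1·73) = 36·144 − 71·73 = 36·144 − 71·(217 − 1·144) = −71·217 + 107·144, i.e. 144·107 + 217·(-71) = 1.
Scaling by 743 gives the particular solution (s, t) = (79501, -52753).
The general solution is s = 79501 + 217k, t = -52753 − 144k; taking k = -366 gives the smaller pair s = 79, t = -49.
Check: 864·79 + 1302·(-49) = 68256 − 63798 = 4458. ✓

s = 79, t = -49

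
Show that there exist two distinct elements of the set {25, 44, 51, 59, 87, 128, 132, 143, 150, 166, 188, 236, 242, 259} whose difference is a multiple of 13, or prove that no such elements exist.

Yes: 25 and 51.

Reduce each element mod 13: 25↦12, 44↦5, 51↦12, 59↦7, 87↦9, 128↦11, 132↦2, 143↦0, 150↦7, 166↦10, 188↦6, 236↦2, 242↦8, 259↦12. The residue 12 repeats (at 25 and 51), and 51 − 25 = 26 = 2·13.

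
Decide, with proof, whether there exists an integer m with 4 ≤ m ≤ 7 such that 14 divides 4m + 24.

The values of 4m + 24 for m = 4, 5, 6, 7 are 40, 44, 48, 52; reduced mod 14 these are 12, 2, 6, 10.
None is 0, so 14 never divides 4m + 24 on this range.

No such integer m in that range exists.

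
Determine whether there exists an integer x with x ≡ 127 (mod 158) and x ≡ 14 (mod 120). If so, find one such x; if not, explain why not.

gcd(158, 120) = 2. If x ≡ 127 (mod 158) and x ≡ 14 (mod 120), then x ≡ 127 (mod 2) and x ≡ 14 (mod 2).
But 127 mod 2 = 1 while 14 mod 2 = 0, a contradiction.
So no integer satisfies both congruences.

There is no such integer.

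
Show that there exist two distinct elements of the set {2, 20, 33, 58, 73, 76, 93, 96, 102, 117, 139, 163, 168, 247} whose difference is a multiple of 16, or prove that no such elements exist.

Reduce each element modulo 16: 2↦2, 20↦4, 33↦1, 58↦10, 73↦9, 76↦12, 93↦13, 96↦0, 102↦6, 117↦5, 139↦11, 163↦3, 168↦8, 247↦7.
These 14 residues are pairwise different, hence no difference of two elements is divisible by 16.

There is no such pair.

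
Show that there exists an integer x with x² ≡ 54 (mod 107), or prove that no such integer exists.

There is no such integer.

107 is prime, so by Euler's criterion 54 is a square mod 107 iff 54^((107−1)/2) = 54^53 ≡ 1 (mod 107).
Squaring successively (mod 107): 54^2 = 2916 ≡ 27; 54^4 ≡ 27² = 729 ≡ 87; 54^8 ≡ 87² = 7569 ≡ 79; 54^16 ≡ 79² = 6241 ≡ 35; 54^32 ≡ 35² = 1225 ≡ 48.
Since 53 = 32 + 16 + 4 + 1, 54^53 ≡ 48 · 35 · 87 · 54; multiplying out mod 107: 48·35 = 1680 ≡ 75, then 75·87 = 6525 ≡ 105, then 105·54 = 5670 ≡ 106. Thus 54^53 ≡ 106 ≡ −1 (mod 107).
By Euler's criterion 54 is a quadratic non-residue mod 107: no x satisfies x² ≡ 54 (mod 107).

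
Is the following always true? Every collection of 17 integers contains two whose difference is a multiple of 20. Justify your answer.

Consider the 17 integers 87, 88, …, 103. They lie in distinct residue classes modulo 20, since 17 ≤ 20.
The differences between them range over 1, …, 16, none of which is divisible by 20.

No; for instance {87, 88, 89, 90, 91, 92, 93, 94, 95, 96, 97, 98, 99, 100, 101, 102, 103} is a counterexample.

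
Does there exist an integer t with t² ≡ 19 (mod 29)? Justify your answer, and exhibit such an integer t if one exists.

29 is prime, so by Euler's criterion 19 is a square mod 29 iff 19^((29−1)/2) = 19^14 ≡ 1 (mod 29).
Repeated squaring mod 29: 19^2 = 361 ≡ 13; 19^4 ≡ 13² = 169 ≡ 24; 19^8 ≡ 24² = 576 ≡ 25.
Since 14 = 8 + 4 + 2, 19^14 ≡ 25 · 24 · 13; multiplying out mod 29: 25·24 = 600 ≡ 20, then 20·13 = 260 ≡ 28. Thus 19^14 ≡ 28 ≡ −1 (mod 29).
By Euler's criterion 19 is a quadratic non-residue mod 29: no t satisfies t² ≡ 19 (mod 29).

No, no such integer exists.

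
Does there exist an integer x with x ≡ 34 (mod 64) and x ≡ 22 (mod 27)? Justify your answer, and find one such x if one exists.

x = 994

The moduli 64 and 27 are coprime, so by the Chinese Remainder Theorem a unique solution modulo 1728 exists.
Write x = 34 + 64t and require 34 + 64t ≡ 22 (mod 27), i.e. 64t ≡ 15 (mod 27).
64 ≡ 10 (mod 27), so this reads 10t ≡ 15 (mod 27). Note 10·19 = 190 ≡ 1 (mod 27) (as 190 − 1 = 7·27), so 10⁻¹ ≡ 19.
Therefore t ≡ 19·15 = 285 ≡ 15 (mod 27).
Taking t = 15 gives x = 34 + 64·15 = 994.
Indeed 994 ≡ 34 (mod 64) and 994 ≡ 22 (mod 27).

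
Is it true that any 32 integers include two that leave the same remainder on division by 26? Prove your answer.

Each integer lies in one of the 26 residue classes modulo 26.
With 32 integers and only 26 classes, the pigeonhole principle forces two of them, say a and b, into the same class.
That is, a and b leave the same remainder on division by 26, as claimed.

Yes, this is always true.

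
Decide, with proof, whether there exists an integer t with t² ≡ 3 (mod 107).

t = 18 works: 18² = 324, and 324 − 3 = 321 = 3·107.

t = 18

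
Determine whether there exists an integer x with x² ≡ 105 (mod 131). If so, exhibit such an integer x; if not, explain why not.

x = 74

x = 74 works: 74² = 5476, and 5476 − 105 = 5371 = 41·131.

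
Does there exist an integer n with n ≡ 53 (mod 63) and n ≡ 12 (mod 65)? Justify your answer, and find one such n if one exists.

n = 3392

The moduli 63 and 65 are coprime, so by the Chinese Remainder Theorem a unique solution modulo 4095 exists.
Write n = 53 + 63t and require 53 + 63t ≡ 12 (mod 65), i.e. 63t ≡ 24 (mod 65).
To invert 63 modulo 65: 65 = 1·63 + 2, 63 = 31·2 + 1, 2 = 2·1 + 0, and unwinding, 1 = 63 − 31·2 = 63 − 31·(65 − 1·63) = −31·65 + 32·63. Thus 63⁻¹ ≡ 32 (mod 65).
Multiplying by 32: t ≡ 32·24 = 768 ≡ 53 (mod 65).
With t = 53: n = 53 + 63·53 = 3392.
Verify: 3392 = 53·63 + 53 and 3392 = 52·65 + 12. ✓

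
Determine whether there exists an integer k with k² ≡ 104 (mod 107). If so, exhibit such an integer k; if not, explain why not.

Apply Euler's criterion with the prime 107: 104 is a quadratic residue iff 104^53 ≡ 1 (mod 107), and a non-residue iff it is ≡ −1.
Squaring successively (mod 107): 104^2 = 10816 ≡ 9; 104^4 ≡ 9² = 81 ≡ 81; 104^8 ≡ 81² = 6561 ≡ 34; 104^16 ≡ 34² = 1156 ≡ 86; 104^32 ≡ 86² = 7396 ≡ 13.
Since 53 = 32 + 16 + 4 + 1, 104^53 ≡ 13 · 86 · 81 · 104; multiplying out mod 107: 13·86 = 1118 ≡ 48, then 48·81 = 3888 ≡ 36, then 36·104 = 3744 ≡ 106. Thus 104^53 ≡ 106 ≡ −1 (mod 107).
By Euler's criterion 104 is a quadratic non-residue mod 107: no k satisfies k² ≡ 104 (mod 107).

No, no such integer exists.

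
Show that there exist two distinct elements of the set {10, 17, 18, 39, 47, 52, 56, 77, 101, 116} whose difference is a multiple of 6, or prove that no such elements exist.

Reduce each element mod 6: 10↦4, 17↦5, 18↦0, 39↦3, 47↦5, 52↦4, 56↦2, 77↦5, 101↦5, 116↦2. The residue 4 repeats (at 10 and 52), and 52 − 10 = 42 = 7·6.

10 and 52 are such a pair.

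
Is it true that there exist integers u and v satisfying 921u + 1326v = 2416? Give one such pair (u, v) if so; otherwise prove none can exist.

gcd(921, 1326) = 3, so every integer of the form 921u + 1326v is a multiple of 3.
But 2416 is not a multiple of 3 (it leaves remainder 1).
So the equation is unsolvable over ℤ.

No, no such integers exist.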